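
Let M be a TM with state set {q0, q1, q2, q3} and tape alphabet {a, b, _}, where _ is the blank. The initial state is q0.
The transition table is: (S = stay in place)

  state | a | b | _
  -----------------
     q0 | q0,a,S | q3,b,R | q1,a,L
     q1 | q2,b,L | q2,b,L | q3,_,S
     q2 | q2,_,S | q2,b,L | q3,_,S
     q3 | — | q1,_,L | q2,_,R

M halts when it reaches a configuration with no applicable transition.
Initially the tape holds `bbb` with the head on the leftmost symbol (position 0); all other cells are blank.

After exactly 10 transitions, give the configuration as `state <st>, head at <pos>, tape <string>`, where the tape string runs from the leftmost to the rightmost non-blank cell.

state q3, head at -1, tape b_b

state=q0 head=0 tape=_[b]bb   (q0,b)→(q3,b,R)
state=q3 head=1 tape=_b[b]b   (q3,b)→(q1,_,L)
state=q1 head=0 tape=_[b]_b   (q1,b)→(q2,b,L)
state=q2 head=-1 tape=[_]b_b   (q2,_)→(q3,_,S)
state=q3 head=-1 tape=[_]b_b   (q3,_)→(q2,_,R)
state=q2 head=0 tape=_[b]_b   (q2,b)→(q2,b,L)
state=q2 head=-1 tape=[_]b_b   (q2,_)→(q3,_,S)
state=q3 head=-1 tape=[_]b_b   (q3,_)→(q2,_,R)
state=q2 head=0 tape=_[b]_b   (q2,b)→(q2,b,L)
state=q2 head=-1 tape=[_]b_b   (q2,_)→(q3,_,S)
state=q3 head=-1 tape=[_]b_b
After 10 steps: state q3, head at -1, tape b_b.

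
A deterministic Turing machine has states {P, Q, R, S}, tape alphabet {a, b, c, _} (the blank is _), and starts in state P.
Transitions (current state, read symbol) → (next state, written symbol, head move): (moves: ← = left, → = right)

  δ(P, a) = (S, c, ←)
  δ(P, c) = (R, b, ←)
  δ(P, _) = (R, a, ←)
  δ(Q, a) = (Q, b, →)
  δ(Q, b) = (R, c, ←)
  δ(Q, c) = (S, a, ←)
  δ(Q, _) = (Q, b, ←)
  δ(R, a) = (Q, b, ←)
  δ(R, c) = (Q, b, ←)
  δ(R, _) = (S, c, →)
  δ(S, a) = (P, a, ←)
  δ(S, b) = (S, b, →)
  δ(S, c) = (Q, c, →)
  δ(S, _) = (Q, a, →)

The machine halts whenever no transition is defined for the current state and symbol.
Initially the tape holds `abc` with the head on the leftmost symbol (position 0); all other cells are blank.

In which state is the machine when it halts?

state=P head=0 tape=____[a]bc   (P,a)→(S,c,←)
state=S head=-1 tape=___[_]cbc   (S,_)→(Q,a,→)
state=Q head=0 tape=___a[c]bc   (Q,c)→(S,a,←)
state=S head=-1 tape=___[a]abc   (S,a)→(P,a,←)
state=P head=-2 tape=__[_]aabc   (P,_)→(R,a,←)
state=R head=-3 tape=_[_]aaabc   (R,_)→(S,c,→)
state=S head=-2 tape=_c[a]aabc   (S,a)→(P,a,←)
state=P head=-3 tape=_[c]aaabc   (P,c)→(R,b,←)
state=R head=-4 tape=[_]baaabc   (R,_)→(S,c,→)
state=S head=-3 tape=c[b]aaabc   (S,b)→(S,b,→)
state=S head=-2 tape=cb[a]aabc   (S,a)→(P,a,←)
state=P head=-3 tape=c[b]aaabc
No transition is defined for (P, b); M halts in state P.

P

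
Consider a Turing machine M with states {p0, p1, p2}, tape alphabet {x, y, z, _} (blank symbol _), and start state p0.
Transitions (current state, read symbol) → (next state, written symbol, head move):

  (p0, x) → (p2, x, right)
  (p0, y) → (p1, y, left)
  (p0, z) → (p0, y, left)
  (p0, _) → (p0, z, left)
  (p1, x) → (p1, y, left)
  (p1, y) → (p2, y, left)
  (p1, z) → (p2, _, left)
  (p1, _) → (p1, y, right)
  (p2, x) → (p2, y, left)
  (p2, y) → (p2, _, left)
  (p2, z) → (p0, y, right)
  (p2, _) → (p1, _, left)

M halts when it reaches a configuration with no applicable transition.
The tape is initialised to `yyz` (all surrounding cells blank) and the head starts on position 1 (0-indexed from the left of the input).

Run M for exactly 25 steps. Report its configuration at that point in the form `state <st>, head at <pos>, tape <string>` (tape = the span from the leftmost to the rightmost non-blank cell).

state p1, head at 0, tape yyyyyyyyz

state=p0 head=1 tape=______y[y]z   (p0,y)→(p1,y,left)
state=p1 head=0 tape=______[y]yz   (p1,y)→(p2,y,left)
state=p2 head=-1 tape=_____[_]yyz   (p2,_)→(p1,_,left)
state=p1 head=-2 tape=____[_]_yyz   (p1,_)→(p1,y,right)
state=p1 head=-1 tape=____y[_]yyz   (p1,_)→(p1,y,right)
state=p1 head=0 tape=____yy[y]yz   (p1,y)→(p2,y,left)
state=p2 head=-1 tape=____y[y]yyz   (p2,y)→(p2,_,left)
state=p2 head=-2 tape=____[y]_yyz   (p2,y)→(p2,_,left)
state=p2 head=-3 tape=___[_]__yyz   (p2,_)→(p1,_,left)
state=p1 head=-4 tape=__[_]___yyz   (p1,_)→(p1,y,right)
state=p1 head=-3 tape=__y[_]__yyz   (p1,_)→(p1,y,right)
state=p1 head=-2 tape=__yy[_]_yyz   (p1,_)→(p1,y,right)
state=p1 head=-1 tape=__yyy[_]yyz   (p1,_)→(p1,y,right)
state=p1 head=0 tape=__yyyy[y]yz   (p1,y)→(p2,y,left)
state=p2 head=-1 tape=__yyy[y]yyz   (p2,y)→(p2,_,left)
state=p2 head=-2 tape=__yy[y]_yyz   (p2,y)→(p2,_,left)
state=p2 head=-3 tape=__y[y]__yyz   (p2,y)→(p2,_,left)
state=p2 head=-4 tape=__[y]___yyz   (p2,y)→(p2,_,left)
state=p2 head=-5 tape=_[_]____yyz   (p2,_)→(p1,_,left)
state=p1 head=-6 tape=[_]_____yyz   (p1,_)→(p1,y,right)
state=p1 head=-5 tape=y[_]____yyz   (p1,_)→(p1,y,right)
state=p1 head=-4 tape=yy[_]___yyz   (p1,_)→(p1,y,right)
state=p1 head=-3 tape=yyy[_]__yyz   (p1,_)→(p1,y,right)
state=p1 head=-2 tape=yyyy[_]_yyz   (p1,_)→(p1,y,right)
state=p1 head=-1 tape=yyyyy[_]yyz   (p1,_)→(p1,y,right)
state=p1 head=0 tape=yyyyyy[y]yz
After 25 steps: state p1, head at 0, tape yyyyyyyyz.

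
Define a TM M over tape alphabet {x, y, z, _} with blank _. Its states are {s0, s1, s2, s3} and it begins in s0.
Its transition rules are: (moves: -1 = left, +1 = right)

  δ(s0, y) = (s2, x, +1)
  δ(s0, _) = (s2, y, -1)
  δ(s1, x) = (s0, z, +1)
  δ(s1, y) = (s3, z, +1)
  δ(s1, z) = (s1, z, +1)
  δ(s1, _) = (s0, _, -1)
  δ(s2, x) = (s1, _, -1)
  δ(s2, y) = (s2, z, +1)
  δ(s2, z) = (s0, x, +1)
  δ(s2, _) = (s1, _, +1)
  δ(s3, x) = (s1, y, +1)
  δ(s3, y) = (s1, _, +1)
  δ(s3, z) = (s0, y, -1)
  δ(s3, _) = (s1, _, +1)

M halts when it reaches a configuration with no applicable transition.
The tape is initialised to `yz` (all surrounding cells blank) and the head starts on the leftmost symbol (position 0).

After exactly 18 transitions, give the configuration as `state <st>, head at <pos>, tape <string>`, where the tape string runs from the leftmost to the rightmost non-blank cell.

state s1, head at 2, tape xxx_y

state=s0 head=0 tape=[y]z____   (s0,y)→(s2,x,+1)
state=s2 head=1 tape=x[z]____   (s2,z)→(s0,x,+1)
state=s0 head=2 tape=xx[_]___   (s0,_)→(s2,y,-1)
state=s2 head=1 tape=x[x]y___   (s2,x)→(s1,_,-1)
state=s1 head=0 tape=[x]_y___   (s1,x)→(s0,z,+1)
state=s0 head=1 tape=z[_]y___   (s0,_)→(s2,y,-1)
state=s2 head=0 tape=[z]yy___   (s2,z)→(s0,x,+1)
state=s0 head=1 tape=x[y]y___   (s0,y)→(s2,x,+1)
state=s2 head=2 tape=xx[y]___   (s2,y)→(s2,z,+1)
state=s2 head=3 tape=xxz[_]__   (s2,_)→(s1,_,+1)
state=s1 head=4 tape=xxz_[_]_   (s1,_)→(s0,_,-1)
state=s0 head=3 tape=xxz[_]__   (s0,_)→(s2,y,-1)
state=s2 head=2 tape=xx[z]y__   (s2,z)→(s0,x,+1)
state=s0 head=3 tape=xxx[y]__   (s0,y)→(s2,x,+1)
state=s2 head=4 tape=xxxx[_]_   (s2,_)→(s1,_,+1)
state=s1 head=5 tape=xxxx_[_]   (s1,_)→(s0,_,-1)
state=s0 head=4 tape=xxxx[_]_   (s0,_)→(s2,y,-1)
state=s2 head=3 tape=xxx[x]y_   (s2,x)→(s1,_,-1)
state=s1 head=2 tape=xx[x]_y_
After 18 steps: state s1, head at 2, tape xxx_y.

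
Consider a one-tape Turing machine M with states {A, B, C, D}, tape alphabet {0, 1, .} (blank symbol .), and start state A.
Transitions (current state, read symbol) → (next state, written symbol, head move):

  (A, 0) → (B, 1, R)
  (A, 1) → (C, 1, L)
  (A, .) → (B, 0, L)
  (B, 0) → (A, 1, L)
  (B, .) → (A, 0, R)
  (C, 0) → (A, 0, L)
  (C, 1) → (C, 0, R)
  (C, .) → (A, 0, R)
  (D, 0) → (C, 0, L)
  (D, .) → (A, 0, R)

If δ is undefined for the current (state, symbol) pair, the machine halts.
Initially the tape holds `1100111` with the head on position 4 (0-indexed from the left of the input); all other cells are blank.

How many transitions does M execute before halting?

15

A | 1100[1]11..   read 1 → write 1, move L, go to C
C | 110[0]111..   read 0 → write 0, move L, go to A
A | 11[0]0111..   read 0 → write 1, move R, go to B
B | 111[0]111..   read 0 → write 1, move L, go to A
A | 11[1]1111..   read 1 → write 1, move L, go to C
C | 1[1]11111..   read 1 → write 0, move R, go to C
C | 10[1]1111..   read 1 → write 0, move R, go to C
C | 100[1]111..   read 1 → write 0, move R, go to C
C | 1000[1]11..   read 1 → write 0, move R, go to C
C | 10000[1]1..   read 1 → write 0, move R, go to C
C | 100000[1]..   read 1 → write 0, move R, go to C
C | 1000000[.].   read . → write 0, move R, go to A
A | 10000000[.]   read . → write 0, move L, go to B
B | 1000000[0]0   read 0 → write 1, move L, go to A
A | 100000[0]10   read 0 → write 1, move R, go to B
B | 1000001[1]0
M halts after 15 transitions.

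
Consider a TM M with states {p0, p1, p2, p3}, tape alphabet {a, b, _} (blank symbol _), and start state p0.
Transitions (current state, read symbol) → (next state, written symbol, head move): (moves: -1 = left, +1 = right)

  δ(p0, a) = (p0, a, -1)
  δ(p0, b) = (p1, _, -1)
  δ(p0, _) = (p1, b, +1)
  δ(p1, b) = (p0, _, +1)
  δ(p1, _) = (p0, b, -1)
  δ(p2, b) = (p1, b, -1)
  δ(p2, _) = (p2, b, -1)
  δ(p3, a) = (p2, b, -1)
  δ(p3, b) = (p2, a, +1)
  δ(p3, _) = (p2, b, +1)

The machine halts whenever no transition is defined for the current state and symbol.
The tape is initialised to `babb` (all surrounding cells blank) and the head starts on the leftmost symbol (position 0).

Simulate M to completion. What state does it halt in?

state=p0 head=0 tape=__[b]abb   (p0,b)→(p1,_,-1)
state=p1 head=-1 tape=_[_]_abb   (p1,_)→(p0,b,-1)
state=p0 head=-2 tape=[_]b_abb   (p0,_)→(p1,b,+1)
state=p1 head=-1 tape=b[b]_abb   (p1,b)→(p0,_,+1)
state=p0 head=0 tape=b_[_]abb   (p0,_)→(p1,b,+1)
state=p1 head=1 tape=b_b[a]bb
No transition is defined for (p1, a); M halts in state p1.

p1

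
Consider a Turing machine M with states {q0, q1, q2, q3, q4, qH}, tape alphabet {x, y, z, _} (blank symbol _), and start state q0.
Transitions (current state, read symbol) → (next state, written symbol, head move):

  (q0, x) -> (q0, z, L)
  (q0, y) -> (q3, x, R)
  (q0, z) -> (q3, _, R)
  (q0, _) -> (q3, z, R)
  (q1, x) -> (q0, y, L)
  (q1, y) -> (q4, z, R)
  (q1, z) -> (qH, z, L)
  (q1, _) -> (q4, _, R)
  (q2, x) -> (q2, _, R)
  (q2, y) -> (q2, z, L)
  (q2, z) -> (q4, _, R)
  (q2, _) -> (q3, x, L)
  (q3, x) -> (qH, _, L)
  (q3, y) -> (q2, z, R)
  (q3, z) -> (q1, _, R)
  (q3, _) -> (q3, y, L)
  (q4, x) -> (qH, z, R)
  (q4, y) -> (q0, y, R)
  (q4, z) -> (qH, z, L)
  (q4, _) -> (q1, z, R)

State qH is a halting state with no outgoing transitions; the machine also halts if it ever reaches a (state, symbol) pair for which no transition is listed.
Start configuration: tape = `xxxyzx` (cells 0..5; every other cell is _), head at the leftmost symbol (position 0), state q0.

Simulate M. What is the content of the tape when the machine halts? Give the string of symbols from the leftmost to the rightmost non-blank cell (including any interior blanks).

state=q0 head=0 tape=_[x]xxyzx   (q0,x)→(q0,z,L)
state=q0 head=-1 tape=[_]zxxyzx   (q0,_)→(q3,z,R)
state=q3 head=0 tape=z[z]xxyzx   (q3,z)→(q1,_,R)
state=q1 head=1 tape=z_[x]xyzx   (q1,x)→(q0,y,L)
state=q0 head=0 tape=z[_]yxyzx   (q0,_)→(q3,z,R)
state=q3 head=1 tape=zz[y]xyzx   (q3,y)→(q2,z,R)
state=q2 head=2 tape=zzz[x]yzx   (q2,x)→(q2,_,R)
state=q2 head=3 tape=zzz_[y]zx   (q2,y)→(q2,z,L)
state=q2 head=2 tape=zzz[_]zzx   (q2,_)→(q3,x,L)
state=q3 head=1 tape=zz[z]xzzx   (q3,z)→(q1,_,R)
state=q1 head=2 tape=zz_[x]zzx   (q1,x)→(q0,y,L)
state=q0 head=1 tape=zz[_]yzzx   (q0,_)→(q3,z,R)
state=q3 head=2 tape=zzz[y]zzx   (q3,y)→(q2,z,R)
state=q2 head=3 tape=zzzz[z]zx   (q2,z)→(q4,_,R)
state=q4 head=4 tape=zzzz_[z]x   (q4,z)→(qH,z,L)
state=qH head=3 tape=zzzz[_]zx
The non-blank tape span at halt is zzzz_zx.

zzzz_zx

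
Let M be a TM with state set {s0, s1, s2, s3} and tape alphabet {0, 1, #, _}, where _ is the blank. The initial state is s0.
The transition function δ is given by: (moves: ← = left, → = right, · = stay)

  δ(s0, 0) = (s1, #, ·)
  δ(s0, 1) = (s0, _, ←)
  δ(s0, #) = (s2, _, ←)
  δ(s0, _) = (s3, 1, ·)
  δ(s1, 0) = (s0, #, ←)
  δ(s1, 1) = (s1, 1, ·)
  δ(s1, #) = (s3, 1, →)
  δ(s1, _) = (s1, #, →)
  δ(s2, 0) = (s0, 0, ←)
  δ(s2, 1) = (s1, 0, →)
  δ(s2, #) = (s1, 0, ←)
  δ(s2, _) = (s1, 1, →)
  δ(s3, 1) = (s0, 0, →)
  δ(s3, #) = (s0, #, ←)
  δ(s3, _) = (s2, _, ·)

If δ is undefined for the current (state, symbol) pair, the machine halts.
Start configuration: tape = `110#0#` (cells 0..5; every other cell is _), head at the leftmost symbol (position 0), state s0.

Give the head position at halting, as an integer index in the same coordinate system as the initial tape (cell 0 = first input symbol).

s0 | _[1]10#0#   read 1 → write _, move ←, go to s0
s0 | [_]_10#0#   read _ → write 1, move ·, go to s3
s3 | [1]_10#0#   read 1 → write 0, move →, go to s0
s0 | 0[_]10#0#   read _ → write 1, move ·, go to s3
s3 | 0[1]10#0#   read 1 → write 0, move →, go to s0
s0 | 00[1]0#0#   read 1 → write _, move ←, go to s0
s0 | 0[0]_0#0#   read 0 → write #, move ·, go to s1
s1 | 0[#]_0#0#   read # → write 1, move →, go to s3
s3 | 01[_]0#0#   read _ → write _, move ·, go to s2
s2 | 01[_]0#0#   read _ → write 1, move →, go to s1
s1 | 011[0]#0#   read 0 → write #, move ←, go to s0
s0 | 01[1]##0#   read 1 → write _, move ←, go to s0
s0 | 0[1]_##0#   read 1 → write _, move ←, go to s0
s0 | [0]__##0#   read 0 → write #, move ·, go to s1
s1 | [#]__##0#   read # → write 1, move →, go to s3
s3 | 1[_]_##0#   read _ → write _, move ·, go to s2
s2 | 1[_]_##0#   read _ → write 1, move →, go to s1
s1 | 11[_]##0#   read _ → write #, move →, go to s1
s1 | 11#[#]#0#   read # → write 1, move →, go to s3
s3 | 11#1[#]0#   read # → write #, move ←, go to s0
s0 | 11#[1]#0#   read 1 → write _, move ←, go to s0
s0 | 11[#]_#0#   read # → write _, move ←, go to s2
s2 | 1[1]__#0#   read 1 → write 0, move →, go to s1
s1 | 10[_]_#0#   read _ → write #, move →, go to s1
s1 | 10#[_]#0#   read _ → write #, move →, go to s1
s1 | 10##[#]0#   read # → write 1, move →, go to s3
s3 | 10##1[0]#
At halt the head is at cell 4.

4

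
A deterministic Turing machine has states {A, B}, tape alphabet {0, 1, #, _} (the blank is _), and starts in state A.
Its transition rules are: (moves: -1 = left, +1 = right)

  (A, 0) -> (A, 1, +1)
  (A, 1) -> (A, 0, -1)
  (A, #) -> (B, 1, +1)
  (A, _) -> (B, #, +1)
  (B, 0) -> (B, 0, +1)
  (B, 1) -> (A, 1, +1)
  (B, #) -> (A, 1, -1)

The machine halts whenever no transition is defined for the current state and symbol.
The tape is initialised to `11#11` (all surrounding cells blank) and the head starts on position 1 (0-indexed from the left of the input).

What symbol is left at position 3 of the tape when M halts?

0

A | _1[1]#11__   read 1 → write 0, move -1, go to A
A | _[1]0#11__   read 1 → write 0, move -1, go to A
A | [_]00#11__   read _ → write #, move +1, go to B
B | #[0]0#11__   read 0 → write 0, move +1, go to B
B | #0[0]#11__   read 0 → write 0, move +1, go to B
B | #00[#]11__   read # → write 1, move -1, go to A
A | #0[0]111__   read 0 → write 1, move +1, go to A
A | #01[1]11__   read 1 → write 0, move -1, go to A
A | #0[1]011__   read 1 → write 0, move -1, go to A
A | #[0]0011__   read 0 → write 1, move +1, go to A
A | #1[0]011__   read 0 → write 1, move +1, go to A
A | #11[0]11__   read 0 → write 1, move +1, go to A
A | #111[1]1__   read 1 → write 0, move -1, go to A
A | #11[1]01__   read 1 → write 0, move -1, go to A
A | #1[1]001__   read 1 → write 0, move -1, go to A
A | #[1]0001__   read 1 → write 0, move -1, go to A
A | [#]00001__   read # → write 1, move +1, go to B
B | 1[0]0001__   read 0 → write 0, move +1, go to B
B | 10[0]001__   read 0 → write 0, move +1, go to B
B | 100[0]01__   read 0 → write 0, move +1, go to B
B | 1000[0]1__   read 0 → write 0, move +1, go to B
B | 10000[1]__   read 1 → write 1, move +1, go to A
A | 100001[_]_   read _ → write #, move +1, go to B
B | 100001#[_]
Cell 3 holds 0 when M halts.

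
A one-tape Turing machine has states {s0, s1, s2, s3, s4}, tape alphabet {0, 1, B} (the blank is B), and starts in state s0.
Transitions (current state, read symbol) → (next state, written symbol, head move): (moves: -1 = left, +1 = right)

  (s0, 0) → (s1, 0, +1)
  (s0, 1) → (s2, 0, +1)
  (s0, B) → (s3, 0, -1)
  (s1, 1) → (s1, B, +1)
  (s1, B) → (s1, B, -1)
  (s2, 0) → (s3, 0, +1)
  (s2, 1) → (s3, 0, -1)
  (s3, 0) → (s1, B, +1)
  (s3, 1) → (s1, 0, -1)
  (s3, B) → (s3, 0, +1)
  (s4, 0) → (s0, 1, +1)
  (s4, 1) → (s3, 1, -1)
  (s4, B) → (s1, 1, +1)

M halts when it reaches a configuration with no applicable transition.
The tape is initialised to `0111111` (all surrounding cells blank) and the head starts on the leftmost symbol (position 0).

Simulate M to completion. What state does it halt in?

state=s0 head=0 tape=[0]111111B   (s0,0)→(s1,0,+1)
state=s1 head=1 tape=0[1]11111B   (s1,1)→(s1,B,+1)
state=s1 head=2 tape=0B[1]1111B   (s1,1)→(s1,B,+1)
state=s1 head=3 tape=0BB[1]111B   (s1,1)→(s1,B,+1)
state=s1 head=4 tape=0BBB[1]11B   (s1,1)→(s1,B,+1)
state=s1 head=5 tape=0BBBB[1]1B   (s1,1)→(s1,B,+1)
state=s1 head=6 tape=0BBBBB[1]B   (s1,1)→(s1,B,+1)
state=s1 head=7 tape=0BBBBBB[B]   (s1,B)→(s1,B,-1)
state=s1 head=6 tape=0BBBBB[B]B   (s1,B)→(s1,B,-1)
state=s1 head=5 tape=0BBBB[B]BB   (s1,B)→(s1,B,-1)
state=s1 head=4 tape=0BBB[B]BBB   (s1,B)→(s1,B,-1)
state=s1 head=3 tape=0BB[B]BBBB   (s1,B)→(s1,B,-1)
state=s1 head=2 tape=0B[B]BBBBB   (s1,B)→(s1,B,-1)
state=s1 head=1 tape=0[B]BBBBBB   (s1,B)→(s1,B,-1)
state=s1 head=0 tape=[0]BBBBBBB
No transition is defined for (s1, 0); M halts in state s1.

s1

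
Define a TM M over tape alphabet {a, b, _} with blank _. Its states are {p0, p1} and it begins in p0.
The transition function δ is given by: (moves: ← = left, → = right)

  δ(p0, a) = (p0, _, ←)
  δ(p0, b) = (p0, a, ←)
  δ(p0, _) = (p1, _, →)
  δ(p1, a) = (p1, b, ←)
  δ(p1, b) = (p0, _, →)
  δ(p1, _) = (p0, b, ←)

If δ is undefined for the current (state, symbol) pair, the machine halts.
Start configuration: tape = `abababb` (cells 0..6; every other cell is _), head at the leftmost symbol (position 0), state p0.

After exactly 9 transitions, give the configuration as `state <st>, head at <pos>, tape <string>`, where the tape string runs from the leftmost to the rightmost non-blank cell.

state p0, head at -1, tape bbababb

state=p0 head=0 tape=_[a]bababb   (p0,a)→(p0,_,←)
state=p0 head=-1 tape=[_]_bababb   (p0,_)→(p1,_,→)
state=p1 head=0 tape=_[_]bababb   (p1,_)→(p0,b,←)
state=p0 head=-1 tape=[_]bbababb   (p0,_)→(p1,_,→)
state=p1 head=0 tape=_[b]bababb   (p1,b)→(p0,_,→)
state=p0 head=1 tape=__[b]ababb   (p0,b)→(p0,a,←)
state=p0 head=0 tape=_[_]aababb   (p0,_)→(p1,_,→)
state=p1 head=1 tape=__[a]ababb   (p1,a)→(p1,b,←)
state=p1 head=0 tape=_[_]bababb   (p1,_)→(p0,b,←)
state=p0 head=-1 tape=[_]bbababb
After 9 steps: state p0, head at -1, tape bbababb.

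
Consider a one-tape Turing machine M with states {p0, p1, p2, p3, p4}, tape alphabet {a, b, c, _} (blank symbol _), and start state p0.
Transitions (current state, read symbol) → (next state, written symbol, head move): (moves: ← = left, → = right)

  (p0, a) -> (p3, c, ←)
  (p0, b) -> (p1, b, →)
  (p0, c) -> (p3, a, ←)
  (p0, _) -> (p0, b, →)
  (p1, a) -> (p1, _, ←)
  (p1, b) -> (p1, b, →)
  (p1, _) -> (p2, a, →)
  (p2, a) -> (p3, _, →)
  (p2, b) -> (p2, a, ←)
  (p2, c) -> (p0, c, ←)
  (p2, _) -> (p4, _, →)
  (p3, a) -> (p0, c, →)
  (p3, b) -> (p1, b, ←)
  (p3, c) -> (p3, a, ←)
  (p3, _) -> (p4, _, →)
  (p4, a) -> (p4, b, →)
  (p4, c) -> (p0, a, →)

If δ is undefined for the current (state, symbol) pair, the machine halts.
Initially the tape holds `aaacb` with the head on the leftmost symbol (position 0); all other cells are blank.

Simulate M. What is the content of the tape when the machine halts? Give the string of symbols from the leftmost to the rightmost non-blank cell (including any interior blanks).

bbbaba

p0 | _[a]aacb___   read a → write c, move ←, go to p3
p3 | [_]caacb___   read _ → write _, move →, go to p4
p4 | _[c]aacb___   read c → write a, move →, go to p0
p0 | _a[a]acb___   read a → write c, move ←, go to p3
p3 | _[a]cacb___   read a → write c, move →, go to p0
p0 | _c[c]acb___   read c → write a, move ←, go to p3
p3 | _[c]aacb___   read c → write a, move ←, go to p3
p3 | [_]aaacb___   read _ → write _, move →, go to p4
p4 | _[a]aacb___   read a → write b, move →, go to p4
p4 | _b[a]acb___   read a → write b, move →, go to p4
p4 | _bb[a]cb___   read a → write b, move →, go to p4
p4 | _bbb[c]b___   read c → write a, move →, go to p0
p0 | _bbba[b]___   read b → write b, move →, go to p1
p1 | _bbbab[_]__   read _ → write a, move →, go to p2
p2 | _bbbaba[_]_   read _ → write _, move →, go to p4
p4 | _bbbaba_[_]
The non-blank tape span at halt is bbbaba.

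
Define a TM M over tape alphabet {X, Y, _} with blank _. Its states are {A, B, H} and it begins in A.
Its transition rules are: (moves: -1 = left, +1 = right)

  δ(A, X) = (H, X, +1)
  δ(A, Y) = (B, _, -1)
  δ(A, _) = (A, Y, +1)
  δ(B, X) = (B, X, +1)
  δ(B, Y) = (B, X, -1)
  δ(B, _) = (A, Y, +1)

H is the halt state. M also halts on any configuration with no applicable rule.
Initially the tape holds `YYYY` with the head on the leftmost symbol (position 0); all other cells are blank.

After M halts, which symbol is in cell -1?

X

state=A head=0 tape=__[Y]YYY   (A,Y)→(B,_,-1)
state=B head=-1 tape=_[_]_YYY   (B,_)→(A,Y,+1)
state=A head=0 tape=_Y[_]YYY   (A,_)→(A,Y,+1)
state=A head=1 tape=_YY[Y]YY   (A,Y)→(B,_,-1)
state=B head=0 tape=_Y[Y]_YY   (B,Y)→(B,X,-1)
state=B head=-1 tape=_[Y]X_YY   (B,Y)→(B,X,-1)
state=B head=-2 tape=[_]XX_YY   (B,_)→(A,Y,+1)
state=A head=-1 tape=Y[X]X_YY   (A,X)→(H,X,+1)
state=H head=0 tape=YX[X]_YY
Cell -1 holds X when M halts.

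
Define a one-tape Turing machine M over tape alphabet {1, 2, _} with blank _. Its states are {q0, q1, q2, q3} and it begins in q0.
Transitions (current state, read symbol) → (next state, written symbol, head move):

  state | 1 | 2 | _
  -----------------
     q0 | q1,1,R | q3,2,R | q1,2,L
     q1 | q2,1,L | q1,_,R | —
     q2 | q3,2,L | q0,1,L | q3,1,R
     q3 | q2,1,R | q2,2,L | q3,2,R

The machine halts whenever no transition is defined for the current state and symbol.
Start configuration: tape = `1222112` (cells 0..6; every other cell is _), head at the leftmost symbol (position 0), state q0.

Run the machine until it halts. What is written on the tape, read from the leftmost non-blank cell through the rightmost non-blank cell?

2121112112

q0 | ____[1]222112   read 1 → write 1, move R, go to q1
q1 | ____1[2]22112   read 2 → write _, move R, go to q1
q1 | ____1_[2]2112   read 2 → write _, move R, go to q1
q1 | ____1__[2]112   read 2 → write _, move R, go to q1
q1 | ____1___[1]12   read 1 → write 1, move L, go to q2
q2 | ____1__[_]112   read _ → write 1, move R, go to q3
q3 | ____1__1[1]12   read 1 → write 1, move R, go to q2
q2 | ____1__11[1]2   read 1 → write 2, move L, go to q3
q3 | ____1__1[1]22   read 1 → write 1, move R, go to q2
q2 | ____1__11[2]2   read 2 → write 1, move L, go to q0
q0 | ____1__1[1]12   read 1 → write 1, move R, go to q1
q1 | ____1__11[1]2   read 1 → write 1, move L, go to q2
q2 | ____1__1[1]12   read 1 → write 2, move L, go to q3
q3 | ____1__[1]212   read 1 → write 1, move R, go to q2
q2 | ____1__1[2]12   read 2 → write 1, move L, go to q0
q0 | ____1__[1]112   read 1 → write 1, move R, go to q1
q1 | ____1__1[1]12   read 1 → write 1, move L, go to q2
q2 | ____1__[1]112   read 1 → write 2, move L, go to q3
q3 | ____1_[_]2112   read _ → write 2, move R, go to q3
q3 | ____1_2[2]112   read 2 → write 2, move L, go to q2
q2 | ____1_[2]2112   read 2 → write 1, move L, go to q0
q0 | ____1[_]12112   read _ → write 2, move L, go to q1
q1 | ____[1]212112   read 1 → write 1, move L, go to q2
q2 | ___[_]1212112   read _ → write 1, move R, go to q3
q3 | ___1[1]212112   read 1 → write 1, move R, go to q2
q2 | ___11[2]12112   read 2 → write 1, move L, go to q0
q0 | ___1[1]112112   read 1 → write 1, move R, go to q1
q1 | ___11[1]12112   read 1 → write 1, move L, go to q2
q2 | ___1[1]112112   read 1 → write 2, move L, go to q3
q3 | ___[1]2112112   read 1 → write 1, move R, go to q2
q2 | ___1[2]112112   read 2 → write 1, move L, go to q0
q0 | ___[1]1112112   read 1 → write 1, move R, go to q1
q1 | ___1[1]112112   read 1 → write 1, move L, go to q2
q2 | ___[1]1112112   read 1 → write 2, move L, go to q3
q3 | __[_]21112112   read _ → write 2, move R, go to q3
q3 | __2[2]1112112   read 2 → write 2, move L, go to q2
q2 | __[2]21112112   read 2 → write 1, move L, go to q0
q0 | _[_]121112112   read _ → write 2, move L, go to q1
q1 | [_]2121112112
The non-blank tape span at halt is 2121112112.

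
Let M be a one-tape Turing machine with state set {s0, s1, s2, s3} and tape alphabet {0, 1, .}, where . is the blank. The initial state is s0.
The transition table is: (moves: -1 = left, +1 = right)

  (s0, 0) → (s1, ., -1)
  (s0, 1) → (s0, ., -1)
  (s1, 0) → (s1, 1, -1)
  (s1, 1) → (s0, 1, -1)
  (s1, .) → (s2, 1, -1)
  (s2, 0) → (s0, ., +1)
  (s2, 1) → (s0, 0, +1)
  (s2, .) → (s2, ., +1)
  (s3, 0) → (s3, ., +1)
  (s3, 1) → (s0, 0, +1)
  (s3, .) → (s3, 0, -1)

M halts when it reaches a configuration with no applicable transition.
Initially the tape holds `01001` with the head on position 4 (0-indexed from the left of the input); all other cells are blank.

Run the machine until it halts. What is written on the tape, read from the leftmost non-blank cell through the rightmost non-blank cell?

0.11

s0 | ..0100[1]   read 1 → write ., move -1, go to s0
s0 | ..010[0].   read 0 → write ., move -1, go to s1
s1 | ..01[0]..   read 0 → write 1, move -1, go to s1
s1 | ..0[1]1..   read 1 → write 1, move -1, go to s0
s0 | ..[0]11..   read 0 → write ., move -1, go to s1
s1 | .[.].11..   read . → write 1, move -1, go to s2
s2 | [.]1.11..   read . → write ., move +1, go to s2
s2 | .[1].11..   read 1 → write 0, move +1, go to s0
s0 | .0[.]11..
The non-blank tape span at halt is 0.11.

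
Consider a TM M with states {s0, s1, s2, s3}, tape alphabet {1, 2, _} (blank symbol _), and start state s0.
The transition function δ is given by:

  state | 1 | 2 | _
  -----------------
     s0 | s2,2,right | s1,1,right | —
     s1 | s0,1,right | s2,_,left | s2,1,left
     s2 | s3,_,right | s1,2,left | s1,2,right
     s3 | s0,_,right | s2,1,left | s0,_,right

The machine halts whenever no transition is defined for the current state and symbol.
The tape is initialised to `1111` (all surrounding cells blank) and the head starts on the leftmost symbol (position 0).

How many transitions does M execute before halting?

s0 | __[1]111___   read 1 → write 2, move right, go to s2
s2 | __2[1]11___   read 1 → write _, move right, go to s3
s3 | __2_[1]1___   read 1 → write _, move right, go to s0
s0 | __2__[1]___   read 1 → write 2, move right, go to s2
s2 | __2__2[_]__   read _ → write 2, move right, go to s1
s1 | __2__22[_]_   read _ → write 1, move left, go to s2
s2 | __2__2[2]1_   read 2 → write 2, move left, go to s1
s1 | __2__[2]21_   read 2 → write _, move left, go to s2
s2 | __2_[_]_21_   read _ → write 2, move right, go to s1
s1 | __2_2[_]21_   read _ → write 1, move left, go to s2
s2 | __2_[2]121_   read 2 → write 2, move left, go to s1
s1 | __2[_]2121_   read _ → write 1, move left, go to s2
s2 | __[2]12121_   read 2 → write 2, move left, go to s1
s1 | _[_]212121_   read _ → write 1, move left, go to s2
s2 | [_]1212121_   read _ → write 2, move right, go to s1
s1 | 2[1]212121_   read 1 → write 1, move right, go to s0
s0 | 21[2]12121_   read 2 → write 1, move right, go to s1
s1 | 211[1]2121_   read 1 → write 1, move right, go to s0
s0 | 2111[2]121_   read 2 → write 1, move right, go to s1
s1 | 21111[1]21_   read 1 → write 1, move right, go to s0
s0 | 211111[2]1_   read 2 → write 1, move right, go to s1
s1 | 2111111[1]_   read 1 → write 1, move right, go to s0
s0 | 21111111[_]
M halts after 22 transitions.

22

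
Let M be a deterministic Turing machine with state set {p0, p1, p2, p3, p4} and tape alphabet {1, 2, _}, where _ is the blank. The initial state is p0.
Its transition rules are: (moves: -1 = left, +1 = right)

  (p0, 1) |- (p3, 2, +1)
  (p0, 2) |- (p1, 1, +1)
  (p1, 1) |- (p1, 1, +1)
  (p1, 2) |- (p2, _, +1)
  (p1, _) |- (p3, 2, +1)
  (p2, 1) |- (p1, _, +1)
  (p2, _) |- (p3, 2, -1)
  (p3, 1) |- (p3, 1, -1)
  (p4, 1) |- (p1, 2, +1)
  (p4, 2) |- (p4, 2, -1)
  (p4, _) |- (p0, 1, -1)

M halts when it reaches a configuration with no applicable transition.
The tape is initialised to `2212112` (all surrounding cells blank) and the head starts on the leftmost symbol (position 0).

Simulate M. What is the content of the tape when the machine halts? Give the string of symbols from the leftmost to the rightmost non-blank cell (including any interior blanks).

1____1_2

p0 | [2]212112_   read 2 → write 1, move +1, go to p1
p1 | 1[2]12112_   read 2 → write _, move +1, go to p2
p2 | 1_[1]2112_   read 1 → write _, move +1, go to p1
p1 | 1__[2]112_   read 2 → write _, move +1, go to p2
p2 | 1___[1]12_   read 1 → write _, move +1, go to p1
p1 | 1____[1]2_   read 1 → write 1, move +1, go to p1
p1 | 1____1[2]_   read 2 → write _, move +1, go to p2
p2 | 1____1_[_]   read _ → write 2, move -1, go to p3
p3 | 1____1[_]2
The non-blank tape span at halt is 1____1_2.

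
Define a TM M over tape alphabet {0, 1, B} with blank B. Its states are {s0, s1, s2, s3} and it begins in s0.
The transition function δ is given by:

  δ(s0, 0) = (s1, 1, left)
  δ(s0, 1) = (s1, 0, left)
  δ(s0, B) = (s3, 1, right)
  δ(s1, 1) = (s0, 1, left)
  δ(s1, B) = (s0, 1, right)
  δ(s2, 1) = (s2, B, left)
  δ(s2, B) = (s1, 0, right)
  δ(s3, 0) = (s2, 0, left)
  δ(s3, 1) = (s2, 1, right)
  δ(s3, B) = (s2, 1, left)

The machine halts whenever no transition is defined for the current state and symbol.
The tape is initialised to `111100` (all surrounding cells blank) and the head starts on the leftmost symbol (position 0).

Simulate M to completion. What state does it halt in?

state=s0 head=0 tape=BBB[1]11100   (s0,1)→(s1,0,left)
state=s1 head=-1 tape=BB[B]011100   (s1,B)→(s0,1,right)
state=s0 head=0 tape=BB1[0]11100   (s0,0)→(s1,1,left)
state=s1 head=-1 tape=BB[1]111100   (s1,1)→(s0,1,left)
state=s0 head=-2 tape=B[B]1111100   (s0,B)→(s3,1,right)
state=s3 head=-1 tape=B1[1]111100   (s3,1)→(s2,1,right)
state=s2 head=0 tape=B11[1]11100   (s2,1)→(s2,B,left)
state=s2 head=-1 tape=B1[1]B11100   (s2,1)→(s2,B,left)
state=s2 head=-2 tape=B[1]BB11100   (s2,1)→(s2,B,left)
state=s2 head=-3 tape=[B]BBB11100   (s2,B)→(s1,0,right)
state=s1 head=-2 tape=0[B]BB11100   (s1,B)→(s0,1,right)
state=s0 head=-1 tape=01[B]B11100   (s0,B)→(s3,1,right)
state=s3 head=0 tape=011[B]11100   (s3,B)→(s2,1,left)
state=s2 head=-1 tape=01[1]111100   (s2,1)→(s2,B,left)
state=s2 head=-2 tape=0[1]B111100   (s2,1)→(s2,B,left)
state=s2 head=-3 tape=[0]BB111100
No transition is defined for (s2, 0); M halts in state s2.

s2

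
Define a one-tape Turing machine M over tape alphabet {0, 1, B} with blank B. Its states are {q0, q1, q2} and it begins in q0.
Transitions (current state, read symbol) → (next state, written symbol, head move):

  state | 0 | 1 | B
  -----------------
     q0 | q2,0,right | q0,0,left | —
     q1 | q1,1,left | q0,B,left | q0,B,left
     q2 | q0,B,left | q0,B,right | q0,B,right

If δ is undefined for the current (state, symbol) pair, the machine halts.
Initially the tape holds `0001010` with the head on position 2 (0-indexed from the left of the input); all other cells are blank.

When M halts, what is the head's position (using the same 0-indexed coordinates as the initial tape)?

q0 | 00[0]1010BB   read 0 → write 0, move right, go to q2
q2 | 000[1]010BB   read 1 → write B, move right, go to q0
q0 | 000B[0]10BB   read 0 → write 0, move right, go to q2
q2 | 000B0[1]0BB   read 1 → write B, move right, go to q0
q0 | 000B0B[0]BB   read 0 → write 0, move right, go to q2
q2 | 000B0B0[B]B   read B → write B, move right, go to q0
q0 | 000B0B0B[B]
At halt the head is at cell 8.

8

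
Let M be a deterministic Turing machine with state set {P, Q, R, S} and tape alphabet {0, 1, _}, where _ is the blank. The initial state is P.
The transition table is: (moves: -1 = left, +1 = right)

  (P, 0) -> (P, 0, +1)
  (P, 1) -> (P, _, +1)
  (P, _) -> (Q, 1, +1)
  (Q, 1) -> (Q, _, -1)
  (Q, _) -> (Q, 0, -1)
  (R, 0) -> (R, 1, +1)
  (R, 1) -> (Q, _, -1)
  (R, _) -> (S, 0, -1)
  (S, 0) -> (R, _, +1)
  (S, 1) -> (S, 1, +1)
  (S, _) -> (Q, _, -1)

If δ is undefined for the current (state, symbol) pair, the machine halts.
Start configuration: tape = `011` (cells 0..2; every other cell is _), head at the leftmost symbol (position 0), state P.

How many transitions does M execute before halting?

8

state=P head=0 tape=[0]11__   (P,0)→(P,0,+1)
state=P head=1 tape=0[1]1__   (P,1)→(P,_,+1)
state=P head=2 tape=0_[1]__   (P,1)→(P,_,+1)
state=P head=3 tape=0__[_]_   (P,_)→(Q,1,+1)
state=Q head=4 tape=0__1[_]   (Q,_)→(Q,0,-1)
state=Q head=3 tape=0__[1]0   (Q,1)→(Q,_,-1)
state=Q head=2 tape=0_[_]_0   (Q,_)→(Q,0,-1)
state=Q head=1 tape=0[_]0_0   (Q,_)→(Q,0,-1)
state=Q head=0 tape=[0]00_0
M halts after 8 transitions.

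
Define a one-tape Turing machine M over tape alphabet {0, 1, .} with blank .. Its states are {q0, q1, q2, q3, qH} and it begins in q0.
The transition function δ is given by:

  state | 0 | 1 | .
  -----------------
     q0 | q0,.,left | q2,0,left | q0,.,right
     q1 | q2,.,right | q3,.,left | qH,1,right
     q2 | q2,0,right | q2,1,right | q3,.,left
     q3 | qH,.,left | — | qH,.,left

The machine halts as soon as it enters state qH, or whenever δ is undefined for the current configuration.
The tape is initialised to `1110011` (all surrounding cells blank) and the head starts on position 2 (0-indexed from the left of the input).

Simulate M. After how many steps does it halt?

state=q0 head=2 tape=11[1]0011.   (q0,1)→(q2,0,left)
state=q2 head=1 tape=1[1]00011.   (q2,1)→(q2,1,right)
state=q2 head=2 tape=11[0]0011.   (q2,0)→(q2,0,right)
state=q2 head=3 tape=110[0]011.   (q2,0)→(q2,0,right)
state=q2 head=4 tape=1100[0]11.   (q2,0)→(q2,0,right)
state=q2 head=5 tape=11000[1]1.   (q2,1)→(q2,1,right)
state=q2 head=6 tape=110001[1].   (q2,1)→(q2,1,right)
state=q2 head=7 tape=1100011[.]   (q2,.)→(q3,.,left)
state=q3 head=6 tape=110001[1].
M halts after 8 transitions.

8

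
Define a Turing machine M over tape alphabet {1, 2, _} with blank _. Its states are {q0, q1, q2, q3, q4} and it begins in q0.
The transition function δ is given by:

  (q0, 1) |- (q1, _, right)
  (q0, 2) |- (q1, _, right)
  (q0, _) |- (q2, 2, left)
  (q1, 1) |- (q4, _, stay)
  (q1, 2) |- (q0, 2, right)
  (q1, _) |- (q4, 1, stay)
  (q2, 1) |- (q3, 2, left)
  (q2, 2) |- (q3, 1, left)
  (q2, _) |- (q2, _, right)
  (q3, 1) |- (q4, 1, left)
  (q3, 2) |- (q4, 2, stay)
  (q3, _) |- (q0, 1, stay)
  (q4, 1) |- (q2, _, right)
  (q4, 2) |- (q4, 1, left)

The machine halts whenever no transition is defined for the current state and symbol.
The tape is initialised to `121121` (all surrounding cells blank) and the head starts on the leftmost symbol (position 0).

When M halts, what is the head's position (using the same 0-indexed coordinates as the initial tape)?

state=q0 head=0 tape=[1]21121   (q0,1)→(q1,_,right)
state=q1 head=1 tape=_[2]1121   (q1,2)→(q0,2,right)
state=q0 head=2 tape=_2[1]121   (q0,1)→(q1,_,right)
state=q1 head=3 tape=_2_[1]21   (q1,1)→(q4,_,stay)
state=q4 head=3 tape=_2_[_]21
At halt the head is at cell 3.

3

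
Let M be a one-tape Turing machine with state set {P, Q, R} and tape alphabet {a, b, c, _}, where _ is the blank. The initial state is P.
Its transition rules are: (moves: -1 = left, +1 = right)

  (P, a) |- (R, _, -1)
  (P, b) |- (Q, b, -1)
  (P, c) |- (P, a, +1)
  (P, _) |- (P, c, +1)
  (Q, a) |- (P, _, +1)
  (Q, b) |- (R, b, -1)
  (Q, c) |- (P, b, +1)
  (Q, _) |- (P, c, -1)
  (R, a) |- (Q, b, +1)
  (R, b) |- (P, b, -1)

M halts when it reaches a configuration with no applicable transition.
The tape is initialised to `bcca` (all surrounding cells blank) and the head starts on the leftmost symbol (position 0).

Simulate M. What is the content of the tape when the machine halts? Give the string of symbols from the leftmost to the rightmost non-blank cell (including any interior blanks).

cbcca

P | ___[b]cca   read b → write b, move -1, go to Q
Q | __[_]bcca   read _ → write c, move -1, go to P
P | _[_]cbcca   read _ → write c, move +1, go to P
P | _c[c]bcca   read c → write a, move +1, go to P
P | _ca[b]cca   read b → write b, move -1, go to Q
Q | _c[a]bcca   read a → write _, move +1, go to P
P | _c_[b]cca   read b → write b, move -1, go to Q
Q | _c[_]bcca   read _ → write c, move -1, go to P
P | _[c]cbcca   read c → write a, move +1, go to P
P | _a[c]bcca   read c → write a, move +1, go to P
P | _aa[b]cca   read b → write b, move -1, go to Q
Q | _a[a]bcca   read a → write _, move +1, go to P
P | _a_[b]cca   read b → write b, move -1, go to Q
Q | _a[_]bcca   read _ → write c, move -1, go to P
P | _[a]cbcca   read a → write _, move -1, go to R
R | [_]_cbcca
The non-blank tape span at halt is cbcca.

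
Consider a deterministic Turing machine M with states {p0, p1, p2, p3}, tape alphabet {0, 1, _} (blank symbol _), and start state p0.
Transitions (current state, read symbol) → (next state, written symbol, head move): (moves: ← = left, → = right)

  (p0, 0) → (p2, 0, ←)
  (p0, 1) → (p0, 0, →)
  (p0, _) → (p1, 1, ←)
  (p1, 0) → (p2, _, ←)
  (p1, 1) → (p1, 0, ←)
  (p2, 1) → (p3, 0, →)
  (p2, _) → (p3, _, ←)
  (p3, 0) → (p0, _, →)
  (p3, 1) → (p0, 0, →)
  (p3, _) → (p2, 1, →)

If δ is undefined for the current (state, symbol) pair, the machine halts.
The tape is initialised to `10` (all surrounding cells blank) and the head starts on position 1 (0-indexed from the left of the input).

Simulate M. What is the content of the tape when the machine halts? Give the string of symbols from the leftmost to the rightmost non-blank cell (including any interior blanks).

p0 | 1[0]_   read 0 → write 0, move ←, go to p2
p2 | [1]0_   read 1 → write 0, move →, go to p3
p3 | 0[0]_   read 0 → write _, move →, go to p0
p0 | 0_[_]   read _ → write 1, move ←, go to p1
p1 | 0[_]1
The non-blank tape span at halt is 0_1.

0_1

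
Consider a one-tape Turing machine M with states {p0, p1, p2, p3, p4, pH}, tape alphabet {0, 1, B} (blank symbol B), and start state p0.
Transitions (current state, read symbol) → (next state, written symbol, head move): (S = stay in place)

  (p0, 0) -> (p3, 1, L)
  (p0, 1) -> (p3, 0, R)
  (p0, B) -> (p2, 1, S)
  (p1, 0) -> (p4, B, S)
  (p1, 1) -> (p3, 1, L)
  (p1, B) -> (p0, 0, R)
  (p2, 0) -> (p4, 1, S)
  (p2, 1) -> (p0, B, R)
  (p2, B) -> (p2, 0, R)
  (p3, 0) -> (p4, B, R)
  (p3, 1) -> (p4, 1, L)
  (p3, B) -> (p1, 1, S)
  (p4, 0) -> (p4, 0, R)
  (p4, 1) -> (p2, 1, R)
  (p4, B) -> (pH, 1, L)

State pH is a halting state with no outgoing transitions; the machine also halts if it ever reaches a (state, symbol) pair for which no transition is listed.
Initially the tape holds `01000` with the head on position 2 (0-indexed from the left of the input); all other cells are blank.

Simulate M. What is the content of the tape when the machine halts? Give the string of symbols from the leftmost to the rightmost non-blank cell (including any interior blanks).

p0 | 01[0]00B   read 0 → write 1, move L, go to p3
p3 | 0[1]100B   read 1 → write 1, move L, go to p4
p4 | [0]1100B   read 0 → write 0, move R, go to p4
p4 | 0[1]100B   read 1 → write 1, move R, go to p2
p2 | 01[1]00B   read 1 → write B, move R, go to p0
p0 | 01B[0]0B   read 0 → write 1, move L, go to p3
p3 | 01[B]10B   read B → write 1, move S, go to p1
p1 | 01[1]10B   read 1 → write 1, move L, go to p3
p3 | 0[1]110B   read 1 → write 1, move L, go to p4
p4 | [0]1110B   read 0 → write 0, move R, go to p4
p4 | 0[1]110B   read 1 → write 1, move R, go to p2
p2 | 01[1]10B   read 1 → write B, move R, go to p0
p0 | 01B[1]0B   read 1 → write 0, move R, go to p3
p3 | 01B0[0]B   read 0 → write B, move R, go to p4
p4 | 01B0B[B]   read B → write 1, move L, go to pH
pH | 01B0[B]1
The non-blank tape span at halt is 01B0B1.

01B0B1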